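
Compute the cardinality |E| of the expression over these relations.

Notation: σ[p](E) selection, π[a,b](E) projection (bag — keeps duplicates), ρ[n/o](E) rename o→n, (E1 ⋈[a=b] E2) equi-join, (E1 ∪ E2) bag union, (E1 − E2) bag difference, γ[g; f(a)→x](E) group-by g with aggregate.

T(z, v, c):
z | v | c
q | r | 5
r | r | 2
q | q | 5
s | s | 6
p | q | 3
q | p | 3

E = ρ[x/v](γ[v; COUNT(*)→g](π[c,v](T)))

Stepwise |·|:
  T → 6
  π[c,v](T) → 6
  γ[v; COUNT(*)→g](π[c,v](T)) → 4
  ρ[x/v](γ[v; COUNT(*)→g](π[c,v](T))) → 4

|E| = 4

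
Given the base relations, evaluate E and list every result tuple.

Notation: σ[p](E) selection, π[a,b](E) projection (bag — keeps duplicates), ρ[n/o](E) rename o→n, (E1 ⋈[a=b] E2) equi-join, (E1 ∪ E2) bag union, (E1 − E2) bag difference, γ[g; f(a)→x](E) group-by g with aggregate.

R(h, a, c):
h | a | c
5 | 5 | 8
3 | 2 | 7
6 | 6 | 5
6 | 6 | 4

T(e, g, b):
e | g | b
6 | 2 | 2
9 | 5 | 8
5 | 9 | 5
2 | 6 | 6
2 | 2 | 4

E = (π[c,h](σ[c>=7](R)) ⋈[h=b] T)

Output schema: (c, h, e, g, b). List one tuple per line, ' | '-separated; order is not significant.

Subexpression sizes:
  R → 4
  σ[c>=7](R) → 2
  π[c,h](σ[c>=7](R)) → 2
  T → 5
  (π[c,h](σ[c>=7](R)) ⋈[h=b] T) → 1

== RESULT ==
c | h | e | g | b
8 | 5 | 5 | 9 | 5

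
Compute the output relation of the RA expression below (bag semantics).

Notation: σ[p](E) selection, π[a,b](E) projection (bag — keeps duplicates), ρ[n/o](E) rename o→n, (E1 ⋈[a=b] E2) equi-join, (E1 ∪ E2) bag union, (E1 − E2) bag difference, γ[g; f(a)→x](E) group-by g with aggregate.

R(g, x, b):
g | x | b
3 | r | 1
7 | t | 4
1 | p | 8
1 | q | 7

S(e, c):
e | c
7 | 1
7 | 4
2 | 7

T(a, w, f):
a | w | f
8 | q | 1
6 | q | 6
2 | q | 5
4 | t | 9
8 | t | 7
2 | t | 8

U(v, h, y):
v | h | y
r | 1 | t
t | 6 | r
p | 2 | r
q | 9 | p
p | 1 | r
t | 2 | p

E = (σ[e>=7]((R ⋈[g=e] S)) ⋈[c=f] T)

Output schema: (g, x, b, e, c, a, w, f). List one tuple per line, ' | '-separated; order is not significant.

Per-node cardinality:
  R → 4
  S → 3
  (R ⋈[g=e] S) → 2
  σ[e>=7]((R ⋈[g=e] S)) → 2
  T → 6
  (σ[e>=7]((R ⋈[g=e] S)) ⋈[c=f] T) → 1

== RESULT ==
g | x | b | e | c | a | w | f
7 | t | 4 | 7 | 1 | 8 | q | 1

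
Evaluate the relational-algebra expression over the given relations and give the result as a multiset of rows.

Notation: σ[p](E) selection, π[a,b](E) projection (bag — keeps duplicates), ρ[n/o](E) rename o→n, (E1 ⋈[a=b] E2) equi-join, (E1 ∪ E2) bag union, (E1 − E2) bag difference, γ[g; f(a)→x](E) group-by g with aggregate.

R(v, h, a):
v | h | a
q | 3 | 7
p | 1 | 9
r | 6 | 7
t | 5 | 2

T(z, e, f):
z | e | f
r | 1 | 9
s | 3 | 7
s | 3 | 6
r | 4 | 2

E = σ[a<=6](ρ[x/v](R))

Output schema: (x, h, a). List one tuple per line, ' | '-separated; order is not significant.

Row counts bottom-up:
  R → 4
  ρ[x/v](R) → 4
  σ[a<=6](ρ[x/v](R)) → 1

== RESULT ==
x | h | a
t | 5 | 2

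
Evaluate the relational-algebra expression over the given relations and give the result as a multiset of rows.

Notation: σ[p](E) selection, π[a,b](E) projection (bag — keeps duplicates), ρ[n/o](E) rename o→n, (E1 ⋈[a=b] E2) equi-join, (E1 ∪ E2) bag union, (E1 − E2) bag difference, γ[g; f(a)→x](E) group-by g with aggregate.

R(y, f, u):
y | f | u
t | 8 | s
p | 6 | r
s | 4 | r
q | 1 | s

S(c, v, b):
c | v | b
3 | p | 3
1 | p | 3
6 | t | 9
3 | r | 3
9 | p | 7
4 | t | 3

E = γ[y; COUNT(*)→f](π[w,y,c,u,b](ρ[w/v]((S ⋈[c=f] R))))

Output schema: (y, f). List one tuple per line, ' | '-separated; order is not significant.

Per-node cardinality:
  S → 6
  R → 4
  (S ⋈[c=f] R) → 3
  ρ[w/v]((S ⋈[c=f] R)) → 3
  π[w,y,c,u,b](ρ[w/v]((S ⋈[c=f] R))) → 3
  γ[y; COUNT(*)→f](π[w,y,c,u,b](ρ[w/v]((S ⋈[c=f] R)))) → 3

== RESULT ==
y | f
p | 1
q | 1
s | 1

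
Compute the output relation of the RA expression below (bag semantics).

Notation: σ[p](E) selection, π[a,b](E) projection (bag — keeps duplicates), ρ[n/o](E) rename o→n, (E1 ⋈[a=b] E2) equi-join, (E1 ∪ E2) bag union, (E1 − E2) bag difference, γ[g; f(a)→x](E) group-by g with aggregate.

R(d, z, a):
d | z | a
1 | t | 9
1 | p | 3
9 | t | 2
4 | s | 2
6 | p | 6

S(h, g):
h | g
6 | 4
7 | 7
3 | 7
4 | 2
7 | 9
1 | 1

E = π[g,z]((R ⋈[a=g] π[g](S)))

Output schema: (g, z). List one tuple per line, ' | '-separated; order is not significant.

Row counts bottom-up:
  R → 5
  S → 6
  π[g](S) → 6
  (R ⋈[a=g] π[g](S)) → 3
  π[g,z]((R ⋈[a=g] π[g](S))) → 3

== RESULT ==
g | z
2 | s
2 | t
9 | t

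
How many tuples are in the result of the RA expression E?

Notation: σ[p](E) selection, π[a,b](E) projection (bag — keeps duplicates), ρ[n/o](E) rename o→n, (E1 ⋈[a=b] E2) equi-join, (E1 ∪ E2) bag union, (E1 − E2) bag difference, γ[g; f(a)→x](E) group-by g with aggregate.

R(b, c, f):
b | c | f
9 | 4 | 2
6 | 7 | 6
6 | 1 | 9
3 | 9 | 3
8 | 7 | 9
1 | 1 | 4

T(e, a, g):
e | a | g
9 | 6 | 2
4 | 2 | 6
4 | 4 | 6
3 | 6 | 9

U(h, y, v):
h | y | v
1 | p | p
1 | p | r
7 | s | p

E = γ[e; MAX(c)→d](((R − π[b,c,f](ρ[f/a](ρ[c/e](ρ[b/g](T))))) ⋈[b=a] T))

Stepwise |·|:
  R → 6
  T → 4
  ρ[b/g](T) → 4
  ρ[c/e](ρ[b/g](T)) → 4
  ρ[f/a](ρ[c/e](ρ[b/g](T))) → 4
  π[b,c,f](ρ[f/a](ρ[c/e](ρ[b/g](T)))) → 4
  (R − π[b,c,f](ρ[f/a](ρ[c/e](ρ[b/g](T))))) → 6
  T → 4
  ((R − π[b,c,f](ρ[f/a](ρ[c/e](ρ[b/g](T))))) ⋈[b=a] T) → 4
  γ[e; MAX(c)→d](((R − π[b,c,f](ρ[f/a](ρ[c/e](ρ[b/g](T))))) ⋈[b=a] T)) → 2

|E| = 2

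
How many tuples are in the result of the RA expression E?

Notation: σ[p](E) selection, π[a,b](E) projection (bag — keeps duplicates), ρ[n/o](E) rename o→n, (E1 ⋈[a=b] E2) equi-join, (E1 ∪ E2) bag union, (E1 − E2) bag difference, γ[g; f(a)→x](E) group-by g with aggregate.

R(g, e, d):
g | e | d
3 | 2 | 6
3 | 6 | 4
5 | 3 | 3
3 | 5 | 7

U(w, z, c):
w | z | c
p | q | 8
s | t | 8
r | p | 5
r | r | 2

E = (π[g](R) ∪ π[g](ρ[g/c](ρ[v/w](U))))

Row counts bottom-up:
  R → 4
  π[g](R) → 4
  U → 4
  ρ[v/w](U) → 4
  ρ[g/c](ρ[v/w](U)) → 4
  π[g](ρ[g/c](ρ[v/w](U))) → 4
  (π[g](R) ∪ π[g](ρ[g/c](ρ[v/w](U)))) → 8

|E| = 8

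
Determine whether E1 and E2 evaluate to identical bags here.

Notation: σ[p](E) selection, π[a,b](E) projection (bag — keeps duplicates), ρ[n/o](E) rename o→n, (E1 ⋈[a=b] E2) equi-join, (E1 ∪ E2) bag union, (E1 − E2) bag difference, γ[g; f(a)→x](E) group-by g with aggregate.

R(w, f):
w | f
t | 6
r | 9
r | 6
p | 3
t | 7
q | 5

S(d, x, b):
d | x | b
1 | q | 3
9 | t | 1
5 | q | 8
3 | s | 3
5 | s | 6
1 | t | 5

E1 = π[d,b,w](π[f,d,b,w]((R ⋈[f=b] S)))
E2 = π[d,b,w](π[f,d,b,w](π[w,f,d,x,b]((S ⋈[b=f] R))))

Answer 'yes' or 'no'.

E1 stepwise |·|:
  R → 6
  S → 6
  (R ⋈[f=b] S) → 5
  π[f,d,b,w]((R ⋈[f=b] S)) → 5
  π[d,b,w](π[f,d,b,w]((R ⋈[f=b] S))) → 5
E2 stepwise |·|:
  S → 6
  R → 6
  (S ⋈[b=f] R) → 5
  π[w,f,d,x,b]((S ⋈[b=f] R)) → 5
  π[f,d,b,w](π[w,f,d,x,b]((S ⋈[b=f] R))) → 5
  π[d,b,w](π[f,d,b,w](π[w,f,d,x,b]((S ⋈[b=f] R)))) → 5

E1 and E2 produce the same multiset:
d | b | w
1 | 3 | p
1 | 5 | q
3 | 3 | p
5 | 6 | r
5 | 6 | t

yes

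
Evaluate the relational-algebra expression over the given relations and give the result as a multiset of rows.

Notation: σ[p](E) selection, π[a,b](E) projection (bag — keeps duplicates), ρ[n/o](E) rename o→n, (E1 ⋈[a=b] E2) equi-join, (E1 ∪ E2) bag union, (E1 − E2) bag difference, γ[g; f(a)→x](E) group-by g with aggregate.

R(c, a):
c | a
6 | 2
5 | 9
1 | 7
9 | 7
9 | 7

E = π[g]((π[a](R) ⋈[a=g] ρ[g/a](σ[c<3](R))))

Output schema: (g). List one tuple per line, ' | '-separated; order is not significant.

Per-node cardinality:
  R → 5
  π[a](R) → 5
  R → 5
  σ[c<3](R) → 1
  ρ[g/a](σ[c<3](R)) → 1
  (π[a](R) ⋈[a=g] ρ[g/a](σ[c<3](R))) → 3
  π[g]((π[a](R) ⋈[a=g] ρ[g/a](σ[c<3](R)))) → 3

== RESULT ==
g
7
7
7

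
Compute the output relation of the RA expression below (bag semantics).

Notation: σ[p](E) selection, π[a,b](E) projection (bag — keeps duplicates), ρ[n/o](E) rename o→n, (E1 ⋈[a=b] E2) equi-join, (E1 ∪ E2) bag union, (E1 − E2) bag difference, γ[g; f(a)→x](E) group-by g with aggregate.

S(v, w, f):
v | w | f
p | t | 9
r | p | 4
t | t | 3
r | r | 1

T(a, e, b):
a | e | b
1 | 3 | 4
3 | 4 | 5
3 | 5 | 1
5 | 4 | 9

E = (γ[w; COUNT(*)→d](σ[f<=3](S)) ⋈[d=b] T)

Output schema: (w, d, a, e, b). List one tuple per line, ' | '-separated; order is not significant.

Subexpression sizes:
  S → 4
  σ[f<=3](S) → 2
  γ[w; COUNT(*)→d](σ[f<=3](S)) → 2
  T → 4
  (γ[w; COUNT(*)→d](σ[f<=3](S)) ⋈[d=b] T) → 2

== RESULT ==
w | d | a | e | b
r | 1 | 3 | 5 | 1
t | 1 | 3 | 5 | 1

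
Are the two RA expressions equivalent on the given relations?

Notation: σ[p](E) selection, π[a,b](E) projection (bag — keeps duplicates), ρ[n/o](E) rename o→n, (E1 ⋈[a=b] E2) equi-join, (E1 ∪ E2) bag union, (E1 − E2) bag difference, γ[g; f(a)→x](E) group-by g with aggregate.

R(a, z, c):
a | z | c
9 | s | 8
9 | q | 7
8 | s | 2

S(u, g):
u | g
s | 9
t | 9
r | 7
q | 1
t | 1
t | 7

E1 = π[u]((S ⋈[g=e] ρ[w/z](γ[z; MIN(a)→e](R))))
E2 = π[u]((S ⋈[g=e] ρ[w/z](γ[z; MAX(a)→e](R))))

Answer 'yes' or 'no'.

E1 subexpression sizes:
  S → 6
  R → 3
  γ[z; MIN(a)→e](R) → 2
  ρ[w/z](γ[z; MIN(a)→e](R)) → 2
  (S ⋈[g=e] ρ[w/z](γ[z; MIN(a)→e](R))) → 2
  π[u]((S ⋈[g=e] ρ[w/z](γ[z; MIN(a)→e](R)))) → 2
E2 subexpression sizes:
  S → 6
  R → 3
  γ[z; MAX(a)→e](R) → 2
  ρ[w/z](γ[z; MAX(a)→e](R)) → 2
  (S ⋈[g=e] ρ[w/z](γ[z; MAX(a)→e](R))) → 4
  π[u]((S ⋈[g=e] ρ[w/z](γ[z; MAX(a)→e](R)))) → 4

E1 result:
u
s
t
E2 result:
u
s
s
t
t
Witness: ('t',) appears 1× in E1 but 2× in E2.

no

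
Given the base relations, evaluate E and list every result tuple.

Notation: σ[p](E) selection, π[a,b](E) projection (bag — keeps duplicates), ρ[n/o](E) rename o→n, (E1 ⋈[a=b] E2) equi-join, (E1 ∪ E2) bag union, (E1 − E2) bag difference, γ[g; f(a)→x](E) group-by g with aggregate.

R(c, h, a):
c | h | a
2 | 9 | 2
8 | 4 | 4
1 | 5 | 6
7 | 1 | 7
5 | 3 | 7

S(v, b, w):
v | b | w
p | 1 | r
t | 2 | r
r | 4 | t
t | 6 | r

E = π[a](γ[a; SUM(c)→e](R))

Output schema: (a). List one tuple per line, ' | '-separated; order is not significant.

Stepwise |·|:
  R → 5
  γ[a; SUM(c)→e](R) → 4
  π[a](γ[a; SUM(c)→e](R)) → 4

== RESULT ==
a
2
4
6
7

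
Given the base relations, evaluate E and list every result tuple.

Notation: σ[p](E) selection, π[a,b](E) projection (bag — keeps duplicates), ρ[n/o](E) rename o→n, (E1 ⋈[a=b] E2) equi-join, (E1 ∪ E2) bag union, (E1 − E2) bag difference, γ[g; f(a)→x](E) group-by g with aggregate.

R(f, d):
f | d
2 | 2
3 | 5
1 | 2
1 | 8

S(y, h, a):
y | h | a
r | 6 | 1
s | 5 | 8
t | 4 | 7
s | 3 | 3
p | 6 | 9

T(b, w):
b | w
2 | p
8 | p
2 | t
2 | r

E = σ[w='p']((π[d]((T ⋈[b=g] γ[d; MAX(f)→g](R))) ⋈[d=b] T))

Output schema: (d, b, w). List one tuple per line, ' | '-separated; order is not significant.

Subexpression sizes:
  T → 4
  R → 4
  γ[d; MAX(f)→g](R) → 3
  (T ⋈[b=g] γ[d; MAX(f)→g](R)) → 3
  π[d]((T ⋈[b=g] γ[d; MAX(f)→g](R))) → 3
  T → 4
  (π[d]((T ⋈[b=g] γ[d; MAX(f)→g](R))) ⋈[d=b] T) → 9
  σ[w='p']((π[d]((T ⋈[b=g] γ[d; MAX(f)→g](R))) ⋈[d=b] T)) → 3

== RESULT ==
d | b | w
2 | 2 | p
2 | 2 | p
2 | 2 | p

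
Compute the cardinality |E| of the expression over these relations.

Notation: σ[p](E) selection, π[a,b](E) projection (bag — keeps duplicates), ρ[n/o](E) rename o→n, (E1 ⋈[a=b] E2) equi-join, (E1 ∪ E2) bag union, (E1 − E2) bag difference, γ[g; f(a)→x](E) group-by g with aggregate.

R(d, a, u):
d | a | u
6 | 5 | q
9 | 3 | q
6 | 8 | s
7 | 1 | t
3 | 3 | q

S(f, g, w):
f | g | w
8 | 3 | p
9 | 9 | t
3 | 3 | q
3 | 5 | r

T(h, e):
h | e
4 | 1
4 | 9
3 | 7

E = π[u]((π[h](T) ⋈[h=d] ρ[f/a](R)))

Per-node cardinality:
  T → 3
  π[h](T) → 3
  R → 5
  ρ[f/a](R) → 5
  (π[h](T) ⋈[h=d] ρ[f/a](R)) → 1
  π[u]((π[h](T) ⋈[h=d] ρ[f/a](R))) → 1

|E| = 1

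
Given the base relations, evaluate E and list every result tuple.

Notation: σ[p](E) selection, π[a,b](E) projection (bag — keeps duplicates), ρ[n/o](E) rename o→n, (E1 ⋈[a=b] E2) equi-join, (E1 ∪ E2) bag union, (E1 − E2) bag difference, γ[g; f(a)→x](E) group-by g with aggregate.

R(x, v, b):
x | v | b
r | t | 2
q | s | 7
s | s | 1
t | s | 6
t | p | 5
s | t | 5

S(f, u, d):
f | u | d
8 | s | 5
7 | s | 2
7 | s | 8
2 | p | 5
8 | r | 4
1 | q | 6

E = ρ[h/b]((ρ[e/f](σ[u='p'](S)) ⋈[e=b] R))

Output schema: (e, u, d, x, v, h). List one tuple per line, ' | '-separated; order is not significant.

Per-node cardinality:
  S → 6
  σ[u='p'](S) → 1
  ρ[e/f](σ[u='p'](S)) → 1
  R → 6
  (ρ[e/f](σ[u='p'](S)) ⋈[e=b] R) → 1
  ρ[h/b]((ρ[e/f](σ[u='p'](S)) ⋈[e=b] R)) → 1

== RESULT ==
e | u | d | x | v | h
2 | p | 5 | r | t | 2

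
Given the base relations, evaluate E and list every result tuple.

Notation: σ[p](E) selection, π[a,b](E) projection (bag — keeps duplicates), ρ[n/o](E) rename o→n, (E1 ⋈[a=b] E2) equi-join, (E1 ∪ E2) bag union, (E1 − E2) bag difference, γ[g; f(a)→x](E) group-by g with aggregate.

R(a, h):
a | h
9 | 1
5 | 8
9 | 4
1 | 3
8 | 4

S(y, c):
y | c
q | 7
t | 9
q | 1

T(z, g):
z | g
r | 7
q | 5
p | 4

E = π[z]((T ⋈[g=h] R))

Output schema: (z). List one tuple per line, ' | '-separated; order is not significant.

Subexpression sizes:
  T → 3
  R → 5
  (T ⋈[g=h] R) → 2
  π[z]((T ⋈[g=h] R)) → 2

== RESULT ==
z
p
p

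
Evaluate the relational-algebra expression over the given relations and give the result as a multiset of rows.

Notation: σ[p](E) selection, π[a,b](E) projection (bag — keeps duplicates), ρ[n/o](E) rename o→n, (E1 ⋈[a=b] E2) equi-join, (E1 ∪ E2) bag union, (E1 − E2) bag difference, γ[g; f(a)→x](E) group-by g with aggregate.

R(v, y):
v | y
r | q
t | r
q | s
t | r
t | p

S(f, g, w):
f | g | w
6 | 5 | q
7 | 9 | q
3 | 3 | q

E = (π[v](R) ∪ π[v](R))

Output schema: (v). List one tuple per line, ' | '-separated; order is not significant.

Per-node cardinality:
  R → 5
  π[v](R) → 5
  R → 5
  π[v](R) → 5
  (π[v](R) ∪ π[v](R)) → 10

== RESULT ==
v
q
q
r
r
t
t
t
t
t
t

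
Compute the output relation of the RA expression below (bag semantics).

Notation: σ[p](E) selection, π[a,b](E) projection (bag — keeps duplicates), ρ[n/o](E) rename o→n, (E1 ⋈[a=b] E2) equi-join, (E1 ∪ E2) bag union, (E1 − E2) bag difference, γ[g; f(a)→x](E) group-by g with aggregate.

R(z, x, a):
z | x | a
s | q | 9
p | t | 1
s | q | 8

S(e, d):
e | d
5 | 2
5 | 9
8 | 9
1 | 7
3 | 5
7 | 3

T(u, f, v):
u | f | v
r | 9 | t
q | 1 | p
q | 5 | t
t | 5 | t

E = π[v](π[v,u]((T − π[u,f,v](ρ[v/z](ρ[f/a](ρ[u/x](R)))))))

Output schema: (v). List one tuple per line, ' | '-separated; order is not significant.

Stepwise |·|:
  T → 4
  R → 3
  ρ[u/x](R) → 3
  ρ[f/a](ρ[u/x](R)) → 3
  ρ[v/z](ρ[f/a](ρ[u/x](R))) → 3
  π[u,f,v](ρ[v/z](ρ[f/a](ρ[u/x](R)))) → 3
  (T − π[u,f,v](ρ[v/z](ρ[f/a](ρ[u/x](R))))) → 4
  π[v,u]((T − π[u,f,v](ρ[v/z](ρ[f/a](ρ[u/x](R)))))) → 4
  π[v](π[v,u]((T − π[u,f,v](ρ[v/z](ρ[f/a](ρ[u/x](R))))))) → 4

== RESULT ==
v
p
t
t
t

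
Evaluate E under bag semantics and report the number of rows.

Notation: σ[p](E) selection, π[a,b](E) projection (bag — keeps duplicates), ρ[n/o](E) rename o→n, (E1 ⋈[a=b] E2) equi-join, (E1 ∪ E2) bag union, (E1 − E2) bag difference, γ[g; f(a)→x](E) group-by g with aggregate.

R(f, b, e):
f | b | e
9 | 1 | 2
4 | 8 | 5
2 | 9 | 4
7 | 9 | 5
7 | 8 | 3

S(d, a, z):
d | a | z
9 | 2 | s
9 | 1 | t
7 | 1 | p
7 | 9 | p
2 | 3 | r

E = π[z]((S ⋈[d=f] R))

Per-node cardinality:
  S → 5
  R → 5
  (S ⋈[d=f] R) → 7
  π[z]((S ⋈[d=f] R)) → 7

|E| = 7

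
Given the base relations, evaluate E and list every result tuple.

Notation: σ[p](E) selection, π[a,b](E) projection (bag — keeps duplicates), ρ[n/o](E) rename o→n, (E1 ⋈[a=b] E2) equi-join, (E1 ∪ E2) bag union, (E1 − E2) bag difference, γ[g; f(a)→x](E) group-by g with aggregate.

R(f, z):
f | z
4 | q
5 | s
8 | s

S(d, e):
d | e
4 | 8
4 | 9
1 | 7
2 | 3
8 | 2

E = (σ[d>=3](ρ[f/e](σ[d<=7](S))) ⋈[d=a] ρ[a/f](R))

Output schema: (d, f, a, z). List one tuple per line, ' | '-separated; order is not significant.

Per-node cardinality:
  S → 5
  σ[d<=7](S) → 4
  ρ[f/e](σ[d<=7](S)) → 4
  σ[d>=3](ρ[f/e](σ[d<=7](S))) → 2
  R → 3
  ρ[a/f](R) → 3
  (σ[d>=3](ρ[f/e](σ[d<=7](S))) ⋈[d=a] ρ[a/f](R)) → 2

== RESULT ==
d | f | a | z
4 | 8 | 4 | q
4 | 9 | 4 | q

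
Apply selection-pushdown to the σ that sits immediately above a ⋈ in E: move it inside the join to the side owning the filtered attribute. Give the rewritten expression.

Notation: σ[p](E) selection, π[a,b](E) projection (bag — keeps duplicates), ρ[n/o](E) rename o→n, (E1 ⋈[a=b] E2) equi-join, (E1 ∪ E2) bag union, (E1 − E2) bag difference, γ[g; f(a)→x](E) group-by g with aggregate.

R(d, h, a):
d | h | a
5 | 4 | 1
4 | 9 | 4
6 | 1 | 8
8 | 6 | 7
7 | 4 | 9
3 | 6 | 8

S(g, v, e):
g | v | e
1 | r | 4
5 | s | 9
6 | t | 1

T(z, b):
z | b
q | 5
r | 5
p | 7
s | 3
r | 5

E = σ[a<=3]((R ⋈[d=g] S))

σ filters on a, owned by the left side.
E' = (σ[a<=3](R) ⋈[d=g] S)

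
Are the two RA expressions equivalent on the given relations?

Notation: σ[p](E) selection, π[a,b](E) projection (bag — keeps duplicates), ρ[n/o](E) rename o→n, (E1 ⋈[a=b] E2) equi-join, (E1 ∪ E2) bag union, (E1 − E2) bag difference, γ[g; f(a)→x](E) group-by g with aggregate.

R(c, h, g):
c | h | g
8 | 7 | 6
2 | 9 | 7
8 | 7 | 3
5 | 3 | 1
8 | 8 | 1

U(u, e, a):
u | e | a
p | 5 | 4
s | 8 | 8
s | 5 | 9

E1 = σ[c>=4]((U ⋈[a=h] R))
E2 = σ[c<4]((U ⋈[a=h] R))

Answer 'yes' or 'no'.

E1 subexpression sizes:
  U → 3
  R → 5
  (U ⋈[a=h] R) → 2
  σ[c>=4]((U ⋈[a=h] R)) → 1
E2 subexpression sizes:
  U → 3
  R → 5
  (U ⋈[a=h] R) → 2
  σ[c<4]((U ⋈[a=h] R)) → 1

E1 result:
u | e | a | c | h | g
s | 8 | 8 | 8 | 8 | 1
E2 result:
u | e | a | c | h | g
s | 5 | 9 | 2 | 9 | 7
Witness: ('s', 8, 8, 8, 8, 1) appears 1× in E1 but 0× in E2.

no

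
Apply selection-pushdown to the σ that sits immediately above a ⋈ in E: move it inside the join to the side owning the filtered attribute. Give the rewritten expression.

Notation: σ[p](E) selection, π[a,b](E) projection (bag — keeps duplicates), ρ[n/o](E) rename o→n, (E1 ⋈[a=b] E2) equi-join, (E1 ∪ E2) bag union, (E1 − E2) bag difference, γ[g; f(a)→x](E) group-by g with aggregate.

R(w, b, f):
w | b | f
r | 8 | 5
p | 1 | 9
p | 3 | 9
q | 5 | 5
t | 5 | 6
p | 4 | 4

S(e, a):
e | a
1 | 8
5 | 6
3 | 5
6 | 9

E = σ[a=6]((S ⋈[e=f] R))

σ filters on a, owned by the left side.
E' = (σ[a=6](S) ⋈[e=f] R)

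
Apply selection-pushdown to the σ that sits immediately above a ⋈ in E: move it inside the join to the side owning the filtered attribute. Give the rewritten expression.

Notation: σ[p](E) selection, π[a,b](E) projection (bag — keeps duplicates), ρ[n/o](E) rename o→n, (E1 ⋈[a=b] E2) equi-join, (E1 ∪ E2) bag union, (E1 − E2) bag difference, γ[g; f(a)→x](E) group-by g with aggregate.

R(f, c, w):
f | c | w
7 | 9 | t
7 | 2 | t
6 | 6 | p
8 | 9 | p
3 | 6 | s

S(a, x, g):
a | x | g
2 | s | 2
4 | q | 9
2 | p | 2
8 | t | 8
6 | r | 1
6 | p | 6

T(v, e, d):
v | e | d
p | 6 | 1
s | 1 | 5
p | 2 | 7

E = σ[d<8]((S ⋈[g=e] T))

σ filters on d, owned by the right side.
E' = (S ⋈[g=e] σ[d<8](T))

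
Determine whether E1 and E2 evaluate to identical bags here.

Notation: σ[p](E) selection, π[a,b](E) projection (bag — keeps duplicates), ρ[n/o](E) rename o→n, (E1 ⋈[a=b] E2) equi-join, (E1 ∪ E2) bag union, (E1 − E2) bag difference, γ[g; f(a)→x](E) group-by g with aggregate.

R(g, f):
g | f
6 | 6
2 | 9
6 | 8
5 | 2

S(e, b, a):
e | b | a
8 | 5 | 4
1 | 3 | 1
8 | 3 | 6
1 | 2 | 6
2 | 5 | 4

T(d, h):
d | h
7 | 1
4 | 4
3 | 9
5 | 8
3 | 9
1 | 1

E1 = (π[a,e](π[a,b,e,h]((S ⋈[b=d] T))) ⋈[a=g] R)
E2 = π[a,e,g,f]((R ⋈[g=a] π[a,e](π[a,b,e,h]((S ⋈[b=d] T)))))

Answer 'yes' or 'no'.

E1 subexpression sizes:
  S → 5
  T → 6
  (S ⋈[b=d] T) → 6
  π[a,b,e,h]((S ⋈[b=d] T)) → 6
  π[a,e](π[a,b,e,h]((S ⋈[b=d] T))) → 6
  R → 4
  (π[a,e](π[a,b,e,h]((S ⋈[b=d] T))) ⋈[a=g] R) → 4
E2 subexpression sizes:
  R → 4
  S → 5
  T → 6
  (S ⋈[b=d] T) → 6
  π[a,b,e,h]((S ⋈[b=d] T)) → 6
  π[a,e](π[a,b,e,h]((S ⋈[b=d] T))) → 6
  (R ⋈[g=a] π[a,e](π[a,b,e,h]((S ⋈[b=d] T)))) → 4
  π[a,e,g,f]((R ⋈[g=a] π[a,e](π[a,b,e,h]((S ⋈[b=d] T))))) → 4

E1 and E2 produce the same multiset:
a | e | g | f
6 | 8 | 6 | 6
6 | 8 | 6 | 6
6 | 8 | 6 | 8
6 | 8 | 6 | 8

yes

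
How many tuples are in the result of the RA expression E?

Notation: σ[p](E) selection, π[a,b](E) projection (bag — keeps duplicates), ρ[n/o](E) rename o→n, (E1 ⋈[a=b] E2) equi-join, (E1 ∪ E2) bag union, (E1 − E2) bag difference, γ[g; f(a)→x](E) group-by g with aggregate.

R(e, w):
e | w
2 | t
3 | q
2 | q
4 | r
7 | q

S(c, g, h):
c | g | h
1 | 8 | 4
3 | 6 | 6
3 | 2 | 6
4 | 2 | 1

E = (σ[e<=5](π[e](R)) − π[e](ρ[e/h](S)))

Per-node cardinality:
  R → 5
  π[e](R) → 5
  σ[e<=5](π[e](R)) → 4
  S → 4
  ρ[e/h](S) → 4
  π[e](ρ[e/h](S)) → 4
  (σ[e<=5](π[e](R)) − π[e](ρ[e/h](S))) → 3

|E| = 3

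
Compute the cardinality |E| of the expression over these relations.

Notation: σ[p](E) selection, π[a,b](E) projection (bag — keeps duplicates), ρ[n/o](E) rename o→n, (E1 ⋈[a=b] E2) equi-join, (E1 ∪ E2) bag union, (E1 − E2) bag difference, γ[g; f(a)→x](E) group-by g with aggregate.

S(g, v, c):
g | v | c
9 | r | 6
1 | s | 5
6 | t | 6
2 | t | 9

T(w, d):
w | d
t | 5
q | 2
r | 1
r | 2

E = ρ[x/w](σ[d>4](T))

Stepwise |·|:
  T → 4
  σ[d>4](T) → 1
  ρ[x/w](σ[d>4](T)) → 1

|E| = 1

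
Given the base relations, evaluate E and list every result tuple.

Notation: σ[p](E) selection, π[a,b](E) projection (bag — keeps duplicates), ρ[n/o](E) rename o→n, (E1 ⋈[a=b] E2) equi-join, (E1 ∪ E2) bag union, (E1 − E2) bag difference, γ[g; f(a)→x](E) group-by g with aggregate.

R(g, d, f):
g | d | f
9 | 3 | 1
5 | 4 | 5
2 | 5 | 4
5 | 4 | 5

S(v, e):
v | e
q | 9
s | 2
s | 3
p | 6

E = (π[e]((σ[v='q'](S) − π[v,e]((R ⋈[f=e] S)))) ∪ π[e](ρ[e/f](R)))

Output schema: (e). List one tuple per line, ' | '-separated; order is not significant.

Per-node cardinality:
  S → 4
  σ[v='q'](S) → 1
  R → 4
  S → 4
  (R ⋈[f=e] S) → 0
  π[v,e]((R ⋈[f=e] S)) → 0
  (σ[v='q'](S) − π[v,e]((R ⋈[f=e] S))) → 1
  π[e]((σ[v='q'](S) − π[v,e]((R ⋈[f=e] S)))) → 1
  R → 4
  ρ[e/f](R) → 4
  π[e](ρ[e/f](R)) → 4
  (π[e]((σ[v='q'](S) − π[v,e]((R ⋈[f=e] S)))) ∪ π[e](ρ[e/f](R))) → 5

== RESULT ==
e
1
4
5
5
9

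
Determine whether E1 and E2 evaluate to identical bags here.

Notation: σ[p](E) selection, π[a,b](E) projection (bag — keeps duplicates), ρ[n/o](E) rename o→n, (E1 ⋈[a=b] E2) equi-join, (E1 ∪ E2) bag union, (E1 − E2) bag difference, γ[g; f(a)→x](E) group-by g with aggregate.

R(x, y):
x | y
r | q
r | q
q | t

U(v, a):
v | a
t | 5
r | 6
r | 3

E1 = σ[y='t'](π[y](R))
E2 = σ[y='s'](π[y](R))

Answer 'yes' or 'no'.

E1 stepwise |·|:
  R → 3
  π[y](R) → 3
  σ[y='t'](π[y](R)) → 1
E2 stepwise |·|:
  R → 3
  π[y](R) → 3
  σ[y='s'](π[y](R)) → 0

E1 result:
y
t
E2 result:
y
(0 rows)
Witness: ('t',) appears 1× in E1 but 0× in E2.

no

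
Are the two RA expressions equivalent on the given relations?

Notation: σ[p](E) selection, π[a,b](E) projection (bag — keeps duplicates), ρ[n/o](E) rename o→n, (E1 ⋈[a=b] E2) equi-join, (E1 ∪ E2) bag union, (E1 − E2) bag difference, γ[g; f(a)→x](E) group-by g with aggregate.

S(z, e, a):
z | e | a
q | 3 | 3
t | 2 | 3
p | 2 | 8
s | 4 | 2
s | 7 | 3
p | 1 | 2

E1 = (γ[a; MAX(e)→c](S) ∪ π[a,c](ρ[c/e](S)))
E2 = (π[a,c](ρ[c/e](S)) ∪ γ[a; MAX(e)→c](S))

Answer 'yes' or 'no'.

E1 subexpression sizes:
  S → 6
  γ[a; MAX(e)→c](S) → 3
  S → 6
  ρ[c/e](S) → 6
  π[a,c](ρ[c/e](S)) → 6
  (γ[a; MAX(e)→c](S) ∪ π[a,c](ρ[c/e](S))) → 9
E2 subexpression sizes:
  S → 6
  ρ[c/e](S) → 6
  π[a,c](ρ[c/e](S)) → 6
  S → 6
  γ[a; MAX(e)→c](S) → 3
  (π[a,c](ρ[c/e](S)) ∪ γ[a; MAX(e)→c](S)) → 9

E1 and E2 produce the same multiset:
a | c
2 | 1
2 | 4
2 | 4
3 | 2
3 | 3
3 | 7
3 | 7
8 | 2
8 | 2

yes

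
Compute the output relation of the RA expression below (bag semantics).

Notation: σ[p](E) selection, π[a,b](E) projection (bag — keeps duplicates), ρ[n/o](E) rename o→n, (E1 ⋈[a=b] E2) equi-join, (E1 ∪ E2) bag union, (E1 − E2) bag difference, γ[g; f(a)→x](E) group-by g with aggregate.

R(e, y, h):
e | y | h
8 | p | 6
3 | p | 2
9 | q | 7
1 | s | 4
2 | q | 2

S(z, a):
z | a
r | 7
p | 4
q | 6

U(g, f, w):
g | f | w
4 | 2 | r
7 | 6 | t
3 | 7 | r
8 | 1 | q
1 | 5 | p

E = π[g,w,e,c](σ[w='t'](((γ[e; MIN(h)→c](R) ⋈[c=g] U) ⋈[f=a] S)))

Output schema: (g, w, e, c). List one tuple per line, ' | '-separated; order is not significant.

Stepwise |·|:
  R → 5
  γ[e; MIN(h)→c](R) → 5
  U → 5
  (γ[e; MIN(h)→c](R) ⋈[c=g] U) → 2
  S → 3
  ((γ[e; MIN(h)→c](R) ⋈[c=g] U) ⋈[f=a] S) → 1
  σ[w='t'](((γ[e; MIN(h)→c](R) ⋈[c=g] U) ⋈[f=a] S)) → 1
  π[g,w,e,c](σ[w='t'](((γ[e; MIN(h)→c](R) ⋈[c=g] U) ⋈[f=a] S))) → 1

== RESULT ==
g | w | e | c
7 | t | 9 | 7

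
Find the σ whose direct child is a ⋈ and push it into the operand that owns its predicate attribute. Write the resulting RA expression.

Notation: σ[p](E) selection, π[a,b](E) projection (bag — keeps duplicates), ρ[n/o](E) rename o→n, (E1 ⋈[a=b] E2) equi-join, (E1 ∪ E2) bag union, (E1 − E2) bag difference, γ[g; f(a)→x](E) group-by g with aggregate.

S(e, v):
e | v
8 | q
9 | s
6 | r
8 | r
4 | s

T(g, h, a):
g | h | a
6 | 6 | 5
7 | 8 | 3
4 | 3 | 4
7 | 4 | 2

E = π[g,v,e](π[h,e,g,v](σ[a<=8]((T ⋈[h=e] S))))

σ filters on a, owned by the left side.
E' = π[g,v,e](π[h,e,g,v]((σ[a<=8](T) ⋈[h=e] S)))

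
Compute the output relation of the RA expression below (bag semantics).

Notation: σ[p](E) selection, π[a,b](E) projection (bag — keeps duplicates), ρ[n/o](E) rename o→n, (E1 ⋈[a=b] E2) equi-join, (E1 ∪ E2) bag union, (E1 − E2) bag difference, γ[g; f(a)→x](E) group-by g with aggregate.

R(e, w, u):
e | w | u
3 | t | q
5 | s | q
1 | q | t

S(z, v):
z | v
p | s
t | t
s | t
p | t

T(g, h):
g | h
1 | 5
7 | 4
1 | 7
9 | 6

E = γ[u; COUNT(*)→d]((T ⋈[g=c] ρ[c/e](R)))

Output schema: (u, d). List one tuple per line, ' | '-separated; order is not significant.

Per-node cardinality:
  T → 4
  R → 3
  ρ[c/e](R) → 3
  (T ⋈[g=c] ρ[c/e](R)) → 2
  γ[u; COUNT(*)→d]((T ⋈[g=c] ρ[c/e](R))) → 1

== RESULT ==
u | d
t | 2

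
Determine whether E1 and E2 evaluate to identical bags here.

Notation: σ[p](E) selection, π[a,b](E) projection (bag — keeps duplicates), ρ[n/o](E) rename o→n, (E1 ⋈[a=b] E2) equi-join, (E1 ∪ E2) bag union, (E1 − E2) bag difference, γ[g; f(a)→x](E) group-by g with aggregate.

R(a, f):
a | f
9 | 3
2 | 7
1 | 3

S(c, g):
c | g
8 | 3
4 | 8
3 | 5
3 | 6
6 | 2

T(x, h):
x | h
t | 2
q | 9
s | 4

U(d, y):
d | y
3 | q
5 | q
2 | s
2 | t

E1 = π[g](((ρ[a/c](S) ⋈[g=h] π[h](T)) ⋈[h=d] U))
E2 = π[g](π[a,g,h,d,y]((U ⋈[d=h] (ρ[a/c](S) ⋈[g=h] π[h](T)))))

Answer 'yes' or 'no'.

E1 stepwise |·|:
  S → 5
  ρ[a/c](S) → 5
  T → 3
  π[h](T) → 3
  (ρ[a/c](S) ⋈[g=h] π[h](T)) → 1
  U → 4
  ((ρ[a/c](S) ⋈[g=h] π[h](T)) ⋈[h=d] U) → 2
  π[g](((ρ[a/c](S) ⋈[g=h] π[h](T)) ⋈[h=d] U)) → 2
E2 stepwise |·|:
  U → 4
  S → 5
  ρ[a/c](S) → 5
  T → 3
  π[h](T) → 3
  (ρ[a/c](S) ⋈[g=h] π[h](T)) → 1
  (U ⋈[d=h] (ρ[a/c](S) ⋈[g=h] π[h](T))) → 2
  π[a,g,h,d,y]((U ⋈[d=h] (ρ[a/c](S) ⋈[g=h] π[h](T)))) → 2
  π[g](π[a,g,h,d,y]((U ⋈[d=h] (ρ[a/c](S) ⋈[g=h] π[h](T))))) → 2

E1 and E2 produce the same multiset:
g
2
2

yes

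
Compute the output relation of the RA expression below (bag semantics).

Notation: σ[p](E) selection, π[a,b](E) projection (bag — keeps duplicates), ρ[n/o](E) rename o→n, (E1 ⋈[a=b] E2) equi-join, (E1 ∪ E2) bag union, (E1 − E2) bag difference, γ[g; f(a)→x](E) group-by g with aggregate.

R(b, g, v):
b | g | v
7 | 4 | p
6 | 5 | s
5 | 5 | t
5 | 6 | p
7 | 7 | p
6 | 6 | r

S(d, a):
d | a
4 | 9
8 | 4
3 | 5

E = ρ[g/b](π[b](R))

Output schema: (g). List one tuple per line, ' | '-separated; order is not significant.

Row counts bottom-up:
  R → 6
  π[b](R) → 6
  ρ[g/b](π[b](R)) → 6

== RESULT ==
g
5
5
6
6
7
7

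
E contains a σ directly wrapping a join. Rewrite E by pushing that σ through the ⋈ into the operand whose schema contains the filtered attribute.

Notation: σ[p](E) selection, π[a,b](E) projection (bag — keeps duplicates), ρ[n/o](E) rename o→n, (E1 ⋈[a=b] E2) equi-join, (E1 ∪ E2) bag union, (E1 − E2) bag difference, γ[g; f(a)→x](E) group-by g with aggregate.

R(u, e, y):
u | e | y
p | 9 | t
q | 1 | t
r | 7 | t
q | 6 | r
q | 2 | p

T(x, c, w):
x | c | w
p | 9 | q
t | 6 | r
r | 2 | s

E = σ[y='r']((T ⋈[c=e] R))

σ filters on y, owned by the right side.
E' = (T ⋈[c=e] σ[y='r'](R))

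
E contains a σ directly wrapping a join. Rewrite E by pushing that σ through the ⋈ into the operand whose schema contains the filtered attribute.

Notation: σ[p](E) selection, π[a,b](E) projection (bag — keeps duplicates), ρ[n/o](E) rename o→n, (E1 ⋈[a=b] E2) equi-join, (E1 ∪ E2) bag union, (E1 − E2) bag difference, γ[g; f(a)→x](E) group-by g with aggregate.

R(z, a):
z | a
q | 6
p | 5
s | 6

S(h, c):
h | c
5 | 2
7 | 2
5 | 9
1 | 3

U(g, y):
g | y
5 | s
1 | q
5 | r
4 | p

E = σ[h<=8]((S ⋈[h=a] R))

σ filters on h, owned by the left side.
E' = (σ[h<=8](S) ⋈[h=a] R)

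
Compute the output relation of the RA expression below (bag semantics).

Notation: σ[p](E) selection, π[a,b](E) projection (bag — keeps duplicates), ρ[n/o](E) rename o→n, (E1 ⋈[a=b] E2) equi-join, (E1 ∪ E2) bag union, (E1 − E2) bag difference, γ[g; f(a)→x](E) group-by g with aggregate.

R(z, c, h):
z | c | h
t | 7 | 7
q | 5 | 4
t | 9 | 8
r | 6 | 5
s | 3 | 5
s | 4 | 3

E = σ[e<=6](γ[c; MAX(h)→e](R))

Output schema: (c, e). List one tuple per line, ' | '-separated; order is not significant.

Row counts bottom-up:
  R → 6
  γ[c; MAX(h)→e](R) → 6
  σ[e<=6](γ[c; MAX(h)→e](R)) → 4

== RESULT ==
c | e
3 | 5
4 | 3
5 | 4
6 | 5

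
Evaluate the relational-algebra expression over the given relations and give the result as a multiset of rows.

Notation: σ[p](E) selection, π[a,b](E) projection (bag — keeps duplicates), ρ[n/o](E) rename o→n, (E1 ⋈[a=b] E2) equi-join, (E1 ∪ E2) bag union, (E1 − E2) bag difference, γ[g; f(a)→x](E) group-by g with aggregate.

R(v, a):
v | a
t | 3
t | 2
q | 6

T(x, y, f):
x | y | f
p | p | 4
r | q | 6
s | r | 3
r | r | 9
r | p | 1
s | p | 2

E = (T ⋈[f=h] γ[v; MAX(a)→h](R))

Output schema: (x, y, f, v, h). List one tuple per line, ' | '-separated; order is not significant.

Per-node cardinality:
  T → 6
  R → 3
  γ[v; MAX(a)→h](R) → 2
  (T ⋈[f=h] γ[v; MAX(a)→h](R)) → 2

== RESULT ==
x | y | f | v | h
r | q | 6 | q | 6
s | r | 3 | t | 3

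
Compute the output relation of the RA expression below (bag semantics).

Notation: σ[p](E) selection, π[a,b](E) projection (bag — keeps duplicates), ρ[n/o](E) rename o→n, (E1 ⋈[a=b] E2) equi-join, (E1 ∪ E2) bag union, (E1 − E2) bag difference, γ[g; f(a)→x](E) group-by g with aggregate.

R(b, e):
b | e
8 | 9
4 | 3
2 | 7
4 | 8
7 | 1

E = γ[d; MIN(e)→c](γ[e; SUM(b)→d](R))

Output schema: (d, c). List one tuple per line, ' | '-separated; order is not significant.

Per-node cardinality:
  R → 5
  γ[e; SUM(b)→d](R) → 5
  γ[d; MIN(e)→c](γ[e; SUM(b)→d](R)) → 4

== RESULT ==
d | c
2 | 7
4 | 3
7 | 1
8 | 9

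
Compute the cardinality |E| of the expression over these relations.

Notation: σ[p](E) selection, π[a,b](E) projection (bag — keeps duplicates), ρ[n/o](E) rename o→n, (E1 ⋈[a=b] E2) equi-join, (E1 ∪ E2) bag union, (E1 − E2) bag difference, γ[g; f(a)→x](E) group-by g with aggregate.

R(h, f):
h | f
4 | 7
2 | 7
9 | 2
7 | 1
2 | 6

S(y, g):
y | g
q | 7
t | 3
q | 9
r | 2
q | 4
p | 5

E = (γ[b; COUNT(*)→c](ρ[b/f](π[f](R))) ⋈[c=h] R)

Row counts bottom-up:
  R → 5
  π[f](R) → 5
  ρ[b/f](π[f](R)) → 5
  γ[b; COUNT(*)→c](ρ[b/f](π[f](R))) → 4
  R → 5
  (γ[b; COUNT(*)→c](ρ[b/f](π[f](R))) ⋈[c=h] R) → 2

|E| = 2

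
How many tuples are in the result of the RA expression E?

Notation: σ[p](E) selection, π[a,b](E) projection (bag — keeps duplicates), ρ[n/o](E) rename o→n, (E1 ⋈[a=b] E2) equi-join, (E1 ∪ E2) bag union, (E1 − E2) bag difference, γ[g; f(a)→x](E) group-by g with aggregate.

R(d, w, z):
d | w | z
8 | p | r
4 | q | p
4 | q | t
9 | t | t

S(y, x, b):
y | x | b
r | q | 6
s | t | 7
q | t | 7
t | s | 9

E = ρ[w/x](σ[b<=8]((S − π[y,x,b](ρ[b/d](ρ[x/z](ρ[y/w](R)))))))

Subexpression sizes:
  S → 4
  R → 4
  ρ[y/w](R) → 4
  ρ[x/z](ρ[y/w](R)) → 4
  ρ[b/d](ρ[x/z](ρ[y/w](R))) → 4
  π[y,x,b](ρ[b/d](ρ[x/z](ρ[y/w](R)))) → 4
  (S − π[y,x,b](ρ[b/d](ρ[x/z](ρ[y/w](R))))) → 4
  σ[b<=8]((S − π[y,x,b](ρ[b/d](ρ[x/z](ρ[y/w](R)))))) → 3
  ρ[w/x](σ[b<=8]((S − π[y,x,b](ρ[b/d](ρ[x/z](ρ[y/w](R))))))) → 3

|E| = 3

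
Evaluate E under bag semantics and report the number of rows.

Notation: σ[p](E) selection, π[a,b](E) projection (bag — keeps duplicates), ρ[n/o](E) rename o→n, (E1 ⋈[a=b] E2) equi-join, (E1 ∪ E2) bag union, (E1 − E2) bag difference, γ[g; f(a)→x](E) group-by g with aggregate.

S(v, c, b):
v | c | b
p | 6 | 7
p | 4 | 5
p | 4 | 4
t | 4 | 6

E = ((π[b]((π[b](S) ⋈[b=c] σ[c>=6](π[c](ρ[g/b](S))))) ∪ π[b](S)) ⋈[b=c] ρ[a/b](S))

Stepwise |·|:
  S → 4
  π[b](S) → 4
  S → 4
  ρ[g/b](S) → 4
  π[c](ρ[g/b](S)) → 4
  σ[c>=6](π[c](ρ[g/b](S))) → 1
  (π[b](S) ⋈[b=c] σ[c>=6](π[c](ρ[g/b](S)))) → 1
  π[b]((π[b](S) ⋈[b=c] σ[c>=6](π[c](ρ[g/b](S))))) → 1
  S → 4
  π[b](S) → 4
  (π[b]((π[b](S) ⋈[b=c] σ[c>=6](π[c](ρ[g/b](S))))) ∪ π[b](S)) → 5
  S → 4
  ρ[a/b](S) → 4
  ((π[b]((π[b](S) ⋈[b=c] σ[c>=6](π[c](ρ[g/b](S))))) ∪ π[b](S)) ⋈[b=c] ρ[a/b](S)) → 5

|E| = 5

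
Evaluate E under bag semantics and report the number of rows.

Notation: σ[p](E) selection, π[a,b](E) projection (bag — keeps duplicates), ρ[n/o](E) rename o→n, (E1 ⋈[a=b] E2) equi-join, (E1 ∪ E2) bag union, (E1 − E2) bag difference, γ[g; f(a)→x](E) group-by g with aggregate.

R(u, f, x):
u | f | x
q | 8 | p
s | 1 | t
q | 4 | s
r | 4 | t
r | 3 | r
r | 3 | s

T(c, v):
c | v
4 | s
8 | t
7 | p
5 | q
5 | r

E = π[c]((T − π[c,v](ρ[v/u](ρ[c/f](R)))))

Per-node cardinality:
  T → 5
  R → 6
  ρ[c/f](R) → 6
  ρ[v/u](ρ[c/f](R)) → 6
  π[c,v](ρ[v/u](ρ[c/f](R))) → 6
  (T − π[c,v](ρ[v/u](ρ[c/f](R)))) → 5
  π[c]((T − π[c,v](ρ[v/u](ρ[c/f](R))))) → 5

|E| = 5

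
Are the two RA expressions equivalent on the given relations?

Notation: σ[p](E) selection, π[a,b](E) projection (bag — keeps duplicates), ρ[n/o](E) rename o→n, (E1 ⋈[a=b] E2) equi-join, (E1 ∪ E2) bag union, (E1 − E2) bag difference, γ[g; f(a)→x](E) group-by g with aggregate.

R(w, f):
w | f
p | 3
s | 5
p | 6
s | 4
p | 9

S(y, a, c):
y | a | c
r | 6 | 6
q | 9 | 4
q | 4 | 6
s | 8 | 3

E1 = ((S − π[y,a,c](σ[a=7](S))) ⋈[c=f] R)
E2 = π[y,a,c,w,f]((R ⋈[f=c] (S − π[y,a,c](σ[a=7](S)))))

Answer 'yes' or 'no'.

E1 row counts bottom-up:
  S → 4
  S → 4
  σ[a=7](S) → 0
  π[y,a,c](σ[a=7](S)) → 0
  (S − π[y,a,c](σ[a=7](S))) → 4
  R → 5
  ((S − π[y,a,c](σ[a=7](S))) ⋈[c=f] R) → 4
E2 row counts bottom-up:
  R → 5
  S → 4
  S → 4
  σ[a=7](S) → 0
  π[y,a,c](σ[a=7](S)) → 0
  (S − π[y,a,c](σ[a=7](S))) → 4
  (R ⋈[f=c] (S − π[y,a,c](σ[a=7](S)))) → 4
  π[y,a,c,w,f]((R ⋈[f=c] (S − π[y,a,c](σ[a=7](S))))) → 4

E1 and E2 produce the same multiset:
y | a | c | w | f
q | 4 | 6 | p | 6
q | 9 | 4 | s | 4
r | 6 | 6 | p | 6
s | 8 | 3 | p | 3

yes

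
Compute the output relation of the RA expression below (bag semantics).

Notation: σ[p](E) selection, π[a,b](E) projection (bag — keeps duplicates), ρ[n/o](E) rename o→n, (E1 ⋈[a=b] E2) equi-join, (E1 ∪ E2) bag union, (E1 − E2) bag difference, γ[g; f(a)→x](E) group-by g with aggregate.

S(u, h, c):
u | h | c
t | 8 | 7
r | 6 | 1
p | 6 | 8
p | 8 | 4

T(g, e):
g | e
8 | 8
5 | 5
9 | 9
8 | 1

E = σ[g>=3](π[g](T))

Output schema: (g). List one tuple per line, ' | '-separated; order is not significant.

Row counts bottom-up:
  T → 4
  π[g](T) → 4
  σ[g>=3](π[g](T)) → 4

== RESULT ==
g
5
8
8
9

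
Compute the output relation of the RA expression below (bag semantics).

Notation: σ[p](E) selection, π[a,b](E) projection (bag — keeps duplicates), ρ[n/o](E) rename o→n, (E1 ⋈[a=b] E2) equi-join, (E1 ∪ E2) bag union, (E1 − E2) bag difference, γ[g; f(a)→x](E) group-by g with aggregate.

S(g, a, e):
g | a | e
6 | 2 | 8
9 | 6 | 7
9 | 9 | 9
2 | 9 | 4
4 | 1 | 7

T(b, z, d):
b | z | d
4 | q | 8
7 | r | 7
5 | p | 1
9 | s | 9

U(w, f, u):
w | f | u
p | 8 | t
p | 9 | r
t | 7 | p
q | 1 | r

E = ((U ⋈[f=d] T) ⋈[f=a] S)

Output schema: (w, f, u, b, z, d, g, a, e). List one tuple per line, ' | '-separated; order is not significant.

Stepwise |·|:
  U → 4
  T → 4
  (U ⋈[f=d] T) → 4
  S → 5
  ((U ⋈[f=d] T) ⋈[f=a] S) → 3

== RESULT ==
w | f | u | b | z | d | g | a | e
p | 9 | r | 9 | s | 9 | 2 | 9 | 4
p | 9 | r | 9 | s | 9 | 9 | 9 | 9
q | 1 | r | 5 | p | 1 | 4 | 1 | 7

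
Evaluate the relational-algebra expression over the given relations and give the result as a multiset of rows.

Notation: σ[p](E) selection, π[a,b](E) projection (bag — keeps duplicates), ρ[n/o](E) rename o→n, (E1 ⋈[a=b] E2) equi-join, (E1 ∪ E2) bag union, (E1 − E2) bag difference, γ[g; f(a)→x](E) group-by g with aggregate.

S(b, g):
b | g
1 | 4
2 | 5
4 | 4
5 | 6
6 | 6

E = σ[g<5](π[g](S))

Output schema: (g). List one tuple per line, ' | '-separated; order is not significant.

Row counts bottom-up:
  S → 5
  π[g](S) → 5
  σ[g<5](π[g](S)) → 2

== RESULT ==
g
4
4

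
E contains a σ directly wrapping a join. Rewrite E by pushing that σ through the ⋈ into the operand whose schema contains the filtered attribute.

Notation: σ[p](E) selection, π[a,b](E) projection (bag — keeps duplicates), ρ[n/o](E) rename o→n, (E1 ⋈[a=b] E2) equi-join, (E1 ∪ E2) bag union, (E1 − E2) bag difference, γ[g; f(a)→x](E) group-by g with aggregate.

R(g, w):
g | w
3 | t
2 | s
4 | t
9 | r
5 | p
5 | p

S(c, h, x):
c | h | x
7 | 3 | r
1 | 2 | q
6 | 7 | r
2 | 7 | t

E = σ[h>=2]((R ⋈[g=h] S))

σ filters on h, owned by the right side.
E' = (R ⋈[g=h] σ[h>=2](S))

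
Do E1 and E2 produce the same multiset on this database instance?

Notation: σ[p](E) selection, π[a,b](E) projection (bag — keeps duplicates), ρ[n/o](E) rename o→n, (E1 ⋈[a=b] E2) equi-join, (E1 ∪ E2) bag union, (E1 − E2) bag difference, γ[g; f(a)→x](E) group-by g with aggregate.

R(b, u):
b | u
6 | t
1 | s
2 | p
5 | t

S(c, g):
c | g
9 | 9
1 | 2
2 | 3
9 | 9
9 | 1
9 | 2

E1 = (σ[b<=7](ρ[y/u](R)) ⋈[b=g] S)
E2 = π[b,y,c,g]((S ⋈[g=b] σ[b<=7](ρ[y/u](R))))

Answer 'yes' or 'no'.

E1 subexpression sizes:
  R → 4
  ρ[y/u](R) → 4
  σ[b<=7](ρ[y/u](R)) → 4
  S → 6
  (σ[b<=7](ρ[y/u](R)) ⋈[b=g] S) → 3
E2 subexpression sizes:
  S → 6
  R → 4
  ρ[y/u](R) → 4
  σ[b<=7](ρ[y/u](R)) → 4
  (S ⋈[g=b] σ[b<=7](ρ[y/u](R))) → 3
  π[b,y,c,g]((S ⋈[g=b] σ[b<=7](ρ[y/u](R)))) → 3

E1 and E2 produce the same multiset:
b | y | c | g
1 | s | 9 | 1
2 | p | 1 | 2
2 | p | 9 | 2

yes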